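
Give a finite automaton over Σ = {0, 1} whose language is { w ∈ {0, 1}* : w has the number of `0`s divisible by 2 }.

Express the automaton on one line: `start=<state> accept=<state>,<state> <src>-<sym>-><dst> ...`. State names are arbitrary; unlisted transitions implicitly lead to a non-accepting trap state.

start=S0 accept=S0 S0-0->S1 S0-1->S0 S1-0->S0 S1-1->S1

The only thing that matters is how many `0`s have appeared, reduced mod 2. Use one state per residue: S0 for 0, …, S1 for 1. Reading `0` moves to the next residue; anything else stays put. S0 is accepting.
With 2 states:
        0   1  
>* S0   S1  S0 
   S1   S0  S1 
(> = start, * = accepting)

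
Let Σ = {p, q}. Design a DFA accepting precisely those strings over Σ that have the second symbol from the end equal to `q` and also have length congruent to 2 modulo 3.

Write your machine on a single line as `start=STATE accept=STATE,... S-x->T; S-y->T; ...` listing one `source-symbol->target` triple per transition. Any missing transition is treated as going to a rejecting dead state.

start=A; accept=E; A-p->B; A-q->C; B-p->D; B-q->D; C-p->E; C-q->E; D-p->A; D-q->A; E-p->A; E-q->A

Run two small machines in parallel and take their product. One (7 states) tracks the last 2 symbols read; the other (3 states) tracks the input length modulo 3. Each combined state is a pair, one component from each; accept when both components accept. Equivalent product states are then merged.
5 states suffice.
       p  q 
>  A   B  C 
   B   D  D 
   C   E  E 
   D   A  A 
 * E   A  A 
(> = start, * = accepting)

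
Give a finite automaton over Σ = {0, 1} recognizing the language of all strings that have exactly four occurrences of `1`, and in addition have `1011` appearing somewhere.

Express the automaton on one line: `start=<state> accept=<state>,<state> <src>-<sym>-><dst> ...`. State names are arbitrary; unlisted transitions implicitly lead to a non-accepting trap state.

start=s0 accept=s13 s0-0->s0 s0-1->s1 s1-0->s2 s1-1->s3 s2-0->s4 s2-1->s5 s3-0->s6 s3-1->s7 s4-0->s4 s4-1->s3 s5-0->s6 s5-1->s8 s6-0->s9 s6-1->s10 s7-0->s11 s7-1->s12 s8-0->s8 s8-1->s13 s9-0->s9 s9-1->s7 s10-0->s11 s10-1->s13 s11-0->s14 s11-1->s15 s12-0->s16 s12-1->s17 s13-0->s13 s13-1->s18 s14-0->s14 s14-1->s12 s15-0->s16 s15-1->s18 s16-0->s19 s16-1->s20 s17-0->s21 s17-1->s17 s18-0->s18 s18-1->s18 s19-0->s19 s19-1->s17 s20-0->s21 s20-1->s18 s21-0->s22 s21-1->s20 s22-0->s22 s22-1->s17

Handle the two conditions separately and then intersect. The first has 6 states tracking the count of `1`s, saturating at 5; the second has 5 states tracking whether and how much of `1011` has been seen. A product state is a pair (one from each), accepting exactly when both do.
With 23 states:
          0    1  
>  s0     s0   s1 
   s1     s2   s3 
   s2     s4   s5 
   s3     s6   s7 
   s4     s4   s3 
   s5     s6   s8 
   s6     s9  s10 
   s7    s11  s12 
   s8     s8  s13 
   s9     s9   s7 
   s10   s11  s13 
   s11   s14  s15 
   s12   s16  s17 
 * s13   s13  s18 
   s14   s14  s12 
   s15   s16  s18 
   s16   s19  s20 
   s17   s21  s17 
   s18   s18  s18 
   s19   s19  s17 
   s20   s21  s18 
   s21   s22  s20 
   s22   s22  s17 
(> = start, * = accepting)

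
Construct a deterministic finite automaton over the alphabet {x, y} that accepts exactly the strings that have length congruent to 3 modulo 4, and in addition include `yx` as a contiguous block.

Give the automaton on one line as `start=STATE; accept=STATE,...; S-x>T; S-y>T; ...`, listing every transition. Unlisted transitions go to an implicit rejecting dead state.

Build one automaton per condition and run them in lockstep. One (4 states) tracks the input length modulo 4; the other (3 states) tracks whether and how much of `yx` has been seen. Each combined state is a pair, one component from each; accept when both components accept.
With 12 states:
       x  y 
>  A   B  C 
   B   D  E 
   C   F  E 
   D   G  H 
   E   I  H 
   F   I  I 
   G   A  J 
   H   K  J 
 * I   K  K 
   J   L  C 
   K   L  L 
   L   F  F 
(> = start, * = accepting)

start=A; accept=I; A-x>B; A-y>C; B-x>D; B-y>E; C-x>F; C-y>E; D-x>G; D-y>H; E-x>I; E-y>H; F-x>I; F-y>I; G-x>A; G-y>J; H-x>K; H-y>J; I-x>K; I-y>K; J-x>L; J-y>C; K-x>L; K-y>L; L-x>F; L-y>F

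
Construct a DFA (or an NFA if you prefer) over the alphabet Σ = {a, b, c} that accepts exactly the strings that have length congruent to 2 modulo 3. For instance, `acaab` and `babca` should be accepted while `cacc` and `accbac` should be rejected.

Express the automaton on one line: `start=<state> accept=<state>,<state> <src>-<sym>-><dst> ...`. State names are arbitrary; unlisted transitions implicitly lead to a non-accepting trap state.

Count input length modulo 3: every symbol advances one step around the cycle s0 → s1 → s2 → s0. Accept at s2.
With 3 states:
        a   b   c  
>  s0   s1  s1  s1 
   s1   s2  s2  s2 
 * s2   s0  s0  s0 
(> = start, * = accepting)

start=s0 accept=s2 s0-a->s1 s0-b->s1 s0-c->s1 s1-a->s2 s1-b->s2 s1-c->s2 s2-a->s0 s2-b->s0 s2-c->s0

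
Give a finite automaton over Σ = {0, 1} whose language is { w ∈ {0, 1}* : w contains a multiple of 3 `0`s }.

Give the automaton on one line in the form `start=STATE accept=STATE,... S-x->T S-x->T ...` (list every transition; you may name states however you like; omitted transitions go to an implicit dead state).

Keep the running count of `0`s modulo 3: each `0` advances along the cycle A → B → C → A while other symbols loop. Accept at A.
With 3 states:
       0  1 
>* A   B  A 
   B   C  B 
   C   A  C 
(> = start, * = accepting)

start=A accept=A A-0->B A-1->A B-0->C B-1->B C-0->A C-1->C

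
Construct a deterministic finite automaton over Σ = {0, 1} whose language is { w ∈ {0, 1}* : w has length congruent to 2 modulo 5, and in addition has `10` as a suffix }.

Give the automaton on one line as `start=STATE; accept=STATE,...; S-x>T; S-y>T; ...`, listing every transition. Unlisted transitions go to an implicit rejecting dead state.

start=A; accept=E; A-0>B; A-1>C; B-0>D; B-1>D; C-0>E; C-1>D; D-0>F; D-1>F; E-0>F; E-1>F; F-0>G; F-1>G; G-0>A; G-1>A

Build one automaton per condition and run them in lockstep. One (5 states) tracks the input length modulo 5; the other (3 states) tracks how much of the suffix `10` has currently been matched. Each combined state is a pair, one component from each; accept when both components accept. Minimizing collapses redundant product states.
7 states suffice.
       0  1 
>  A   B  C 
   B   D  D 
   C   E  D 
   D   F  F 
 * E   F  F 
   F   G  G 
   G   A  A 
(> = start, * = accepting)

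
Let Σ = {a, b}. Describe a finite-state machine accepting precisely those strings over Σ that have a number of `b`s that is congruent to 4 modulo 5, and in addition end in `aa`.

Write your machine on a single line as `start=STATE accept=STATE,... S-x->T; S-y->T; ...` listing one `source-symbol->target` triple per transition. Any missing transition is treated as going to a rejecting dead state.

Run two small machines in parallel and take their product. One (5 states) tracks the count of `b`s modulo 5; the other (3 states) tracks how much of the suffix `aa` has currently been matched. Each combined state is a pair, one component from each; accept when both components accept. After merging equivalent states the machine shrinks.
        a   b  
>  q0   q0  q1 
   q1   q1  q2 
   q2   q2  q3 
   q3   q3  q4 
   q4   q5  q0 
   q5   q6  q0 
 * q6   q6  q0 
(> = start, * = accepting)

start=q0; accept=q6; q0-a->q0; q0-b->q1; q1-a->q1; q1-b->q2; q2-a->q2; q2-b->q3; q3-a->q3; q3-b->q4; q4-a->q5; q4-b->q0; q5-a->q6; q5-b->q0; q6-a->q6; q6-b->q0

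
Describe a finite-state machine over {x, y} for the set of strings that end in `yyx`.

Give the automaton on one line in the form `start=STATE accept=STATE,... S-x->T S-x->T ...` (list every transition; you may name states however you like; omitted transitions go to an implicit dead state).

Remember how much of `yyx` the current input suffix matches. State q0 means no match yet; q1 means the last symbol is `y`; q2 means the last 2 symbols are `yy`; q3 means the last 3 symbols are `yyx`. Only q3 accepts. On a mismatch, fall back to the longest proper suffix that is still a prefix of `yyx`.
4 states suffice.
        x   y  
>  q0   q0  q1 
   q1   q0  q2 
   q2   q3  q2 
 * q3   q0  q1 
(> = start, * = accepting)

start=q0 accept=q3 q0-x->q0 q0-y->q1 q1-x->q0 q1-y->q2 q2-x->q3 q2-y->q2 q3-x->q0 q3-y->q1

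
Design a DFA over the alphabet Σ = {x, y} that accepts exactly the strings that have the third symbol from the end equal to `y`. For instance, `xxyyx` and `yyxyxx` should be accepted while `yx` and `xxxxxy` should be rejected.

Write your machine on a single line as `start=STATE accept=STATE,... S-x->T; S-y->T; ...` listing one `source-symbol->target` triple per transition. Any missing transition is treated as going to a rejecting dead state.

Because acceptance depends on a position counted from the end, the machine has to buffer the most recent 3 symbols. Make each state the string of the last up-to-3 symbols read; on input `x` shift the window left and append `x`. Accept when the buffered window has length 3 and begins with `y`.
          x    y  
>  q0     q1   q2 
   q1     q3   q4 
   q2     q5   q6 
   q3     q7   q8 
   q4     q9  q10 
   q5    q11  q12 
   q6    q13  q14 
   q7     q7   q8 
   q8     q9  q10 
   q9    q11  q12 
   q10   q13  q14 
 * q11    q7   q8 
 * q12    q9  q10 
 * q13   q11  q12 
 * q14   q13  q14 
(> = start, * = accepting)

start=q0; accept=q11,q12,q13,q14; q0-x->q1; q0-y->q2; q1-x->q3; q1-y->q4; q2-x->q5; q2-y->q6; q3-x->q7; q3-y->q8; q4-x->q9; q4-y->q10; q5-x->q11; q5-y->q12; q6-x->q13; q6-y->q14; q7-x->q7; q7-y->q8; q8-x->q9; q8-y->q10; q9-x->q11; q9-y->q12; q10-x->q13; q10-y->q14; q11-x->q7; q11-y->q8; q12-x->q9; q12-y->q10; q13-x->q11; q13-y->q12; q14-x->q13; q14-y->q14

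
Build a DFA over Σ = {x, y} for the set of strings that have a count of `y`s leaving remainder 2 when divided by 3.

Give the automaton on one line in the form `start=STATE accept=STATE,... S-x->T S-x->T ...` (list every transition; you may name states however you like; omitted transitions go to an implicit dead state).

Keep the running count of `y`s modulo 3: each `y` advances along the cycle q0 → q1 → q2 → q0 while other symbols loop. Accept at q2.
A 3-state machine:
        x   y  
>  q0   q0  q1 
   q1   q1  q2 
 * q2   q2  q0 
(> = start, * = accepting)

start=q0 accept=q2 q0-x->q0 q0-y->q1 q1-x->q1 q1-y->q2 q2-x->q2 q2-y->q0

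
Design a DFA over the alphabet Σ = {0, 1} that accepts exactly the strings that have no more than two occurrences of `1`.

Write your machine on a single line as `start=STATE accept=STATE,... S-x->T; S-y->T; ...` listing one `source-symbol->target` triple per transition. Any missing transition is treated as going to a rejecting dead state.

start=S0; accept=S0,S1,S2; S0-0->S0; S0-1->S1; S1-0->S1; S1-1->S2; S2-0->S2; S2-1->S3; S3-0->S3; S3-1->S3

Count `1`s, saturating at 3: states S0 through S2 mean 0 through 2 `1`s seen; S3 means more than 2. Each `1` increments (capped at S3); other symbols loop. Accept from {S0, S1, S2}.
        0   1  
>* S0   S0  S1 
 * S1   S1  S2 
 * S2   S2  S3 
   S3   S3  S3 
(> = start, * = accepting)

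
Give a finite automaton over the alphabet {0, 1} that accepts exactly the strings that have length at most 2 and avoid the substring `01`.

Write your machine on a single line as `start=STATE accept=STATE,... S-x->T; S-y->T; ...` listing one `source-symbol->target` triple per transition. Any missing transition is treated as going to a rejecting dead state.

start=S0; accept=S0,S1,S2,S3; S0-0->S1; S0-1->S2; S1-0->S3; S1-1->S4; S2-0->S3; S2-1->S3; S3-0->S4; S3-1->S4; S4-0->S4; S4-1->S4

Build one automaton per condition and run them in lockstep. The first has 4 states tracking the input length, saturating at 3; the second has 3 states tracking partial matches of the forbidden pattern `01`. A product state is a pair (one from each), accepting exactly when both do. Minimizing collapses redundant product states.
        0   1  
>* S0   S1  S2 
 * S1   S3  S4 
 * S2   S3  S3 
 * S3   S4  S4 
   S4   S4  S4 
(> = start, * = accepting)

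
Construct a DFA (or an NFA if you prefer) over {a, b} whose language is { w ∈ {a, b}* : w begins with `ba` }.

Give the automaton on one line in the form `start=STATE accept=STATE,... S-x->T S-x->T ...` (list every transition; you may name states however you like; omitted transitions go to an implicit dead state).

Check the first 2 symbols one by one: S0 through S1 record how many have matched `ba` so far; any wrong symbol goes to the dead state S3. After all 2 match we enter the accepting sink S2.
        a   b  
>  S0   S3  S1 
   S1   S2  S3 
 * S2   S2  S2 
   S3   S3  S3 
(> = start, * = accepting)

start=S0 accept=S2 S0-a->S3 S0-b->S1 S1-a->S2 S1-b->S3 S2-a->S2 S2-b->S2 S3-a->S3 S3-b->S3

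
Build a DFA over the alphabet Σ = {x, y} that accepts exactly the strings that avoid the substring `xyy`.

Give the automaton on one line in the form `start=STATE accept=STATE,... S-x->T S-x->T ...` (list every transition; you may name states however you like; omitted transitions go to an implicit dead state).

start=q0 accept=q0,q1,q2 q0-x->q1 q0-y->q0 q1-x->q1 q1-y->q2 q2-x->q1 q2-y->q3 q3-x->q3 q3-y->q3

This is the complement of 'contains `xyy`'. Use the same substring-matching states — q0 through q3 holding how much of `xyy` has just been matched — but flip the accepting set: everything except the trap q3 accepts.
4 states suffice.
        x   y  
>* q0   q1  q0 
 * q1   q1  q2 
 * q2   q1  q3 
   q3   q3  q3 
(> = start, * = accepting)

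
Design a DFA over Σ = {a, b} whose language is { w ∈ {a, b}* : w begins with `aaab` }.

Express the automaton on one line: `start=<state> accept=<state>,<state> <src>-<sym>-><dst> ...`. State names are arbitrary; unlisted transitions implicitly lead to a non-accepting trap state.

start=S0 accept=S4 S0-a->S1 S0-b->S5 S1-a->S2 S1-b->S5 S2-a->S3 S2-b->S5 S3-a->S5 S3-b->S4 S4-a->S4 S4-b->S4 S5-a->S5 S5-b->S5

Walk along `aaab` while the input agrees: from S0 take `a` to S1, and so on. Any deviation drops to the rejecting sink S5. Once S4 is reached the prefix is confirmed and every continuation is accepted.
        a   b  
>  S0   S1  S5 
   S1   S2  S5 
   S2   S3  S5 
   S3   S5  S4 
 * S4   S4  S4 
   S5   S5  S5 
(> = start, * = accepting)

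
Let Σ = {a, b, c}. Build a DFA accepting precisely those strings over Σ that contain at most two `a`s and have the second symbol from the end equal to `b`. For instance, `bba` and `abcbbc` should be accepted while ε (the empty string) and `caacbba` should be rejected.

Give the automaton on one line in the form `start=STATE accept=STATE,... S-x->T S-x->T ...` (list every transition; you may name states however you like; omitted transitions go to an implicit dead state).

Build one automaton per condition and run them in lockstep. One (4 states) tracks the count of `a`s, saturating at 3; the other (13 states) tracks the last 2 symbols read. Each combined state is a pair, one component from each; accept when both components accept. Minimizing collapses redundant product states.
          a    b    c  
>  q0     q1   q2   q0 
   q1     q3   q4   q1 
   q2     q5   q6   q7 
   q3     q8   q9   q3 
   q4    q10  q11   q5 
 * q5     q3   q4   q1 
 * q6     q5   q6   q7 
 * q7     q1   q2   q0 
   q8     q8   q8   q8 
   q9     q8  q12  q10 
 * q10    q8   q9   q3 
 * q11   q10  q11   q5 
 * q12    q8  q12  q10 
(> = start, * = accepting)

start=q0 accept=q5,q6,q7,q10,q11,q12 q0-a->q1 q0-b->q2 q0-c->q0 q1-a->q3 q1-b->q4 q1-c->q1 q2-a->q5 q2-b->q6 q2-c->q7 q3-a->q8 q3-b->q9 q3-c->q3 q4-a->q10 q4-b->q11 q4-c->q5 q5-a->q3 q5-b->q4 q5-c->q1 q6-a->q5 q6-b->q6 q6-c->q7 q7-a->q1 q7-b->q2 q7-c->q0 q8-a->q8 q8-b->q8 q8-c->q8 q9-a->q8 q9-b->q12 q9-c->q10 q10-a->q8 q10-b->q9 q10-c->q3 q11-a->q10 q11-b->q11 q11-c->q5 q12-a->q8 q12-b->q12 q12-c->q10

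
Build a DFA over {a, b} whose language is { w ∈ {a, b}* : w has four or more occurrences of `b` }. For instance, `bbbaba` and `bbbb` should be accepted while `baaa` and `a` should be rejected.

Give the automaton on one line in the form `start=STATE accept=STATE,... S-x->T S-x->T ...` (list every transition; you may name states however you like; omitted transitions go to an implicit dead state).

start=q0 accept=q4,q5 q0-a->q0 q0-b->q1 q1-a->q1 q1-b->q2 q2-a->q2 q2-b->q3 q3-a->q3 q3-b->q4 q4-a->q4 q4-b->q5 q5-a->q5 q5-b->q5

Only the number of `b`s matters, and only up to 5. Make a chain q0 → q1 → q2 → q3 → q4 → q5 advanced by each `b` (with q5 absorbing); every other symbol self-loops. The accepting set is {q4, q5}.
A 6-state machine:
        a   b  
>  q0   q0  q1 
   q1   q1  q2 
   q2   q2  q3 
   q3   q3  q4 
 * q4   q4  q5 
 * q5   q5  q5 
(> = start, * = accepting)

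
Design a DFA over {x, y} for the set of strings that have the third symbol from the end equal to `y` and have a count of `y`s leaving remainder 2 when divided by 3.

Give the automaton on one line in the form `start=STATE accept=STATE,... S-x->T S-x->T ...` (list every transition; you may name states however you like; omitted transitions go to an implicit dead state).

Run two small machines in parallel and take their product. The first has 15 states tracking the last 3 symbols read; the second has 3 states tracking the count of `y`s modulo 3. A product state is a pair (one from each), accepting exactly when both do. Equivalent product states are then merged.
          x    y  
>  q0     q0   q1 
   q1     q2   q3 
   q2     q4   q5 
   q3     q6   q7 
   q4     q4   q8 
 * q5     q9   q7 
 * q6    q10   q7 
   q7     q0  q11 
   q8     q9   q7 
   q9    q10   q7 
 * q10   q12   q7 
   q11    q2  q13 
   q12   q12   q7 
 * q13    q6   q7 
(> = start, * = accepting)

start=q0 accept=q5,q6,q10,q13 q0-x->q0 q0-y->q1 q1-x->q2 q1-y->q3 q2-x->q4 q2-y->q5 q3-x->q6 q3-y->q7 q4-x->q4 q4-y->q8 q5-x->q9 q5-y->q7 q6-x->q10 q6-y->q7 q7-x->q0 q7-y->q11 q8-x->q9 q8-y->q7 q9-x->q10 q9-y->q7 q10-x->q12 q10-y->q7 q11-x->q2 q11-y->q13 q12-x->q12 q12-y->q7 q13-x->q6 q13-y->q7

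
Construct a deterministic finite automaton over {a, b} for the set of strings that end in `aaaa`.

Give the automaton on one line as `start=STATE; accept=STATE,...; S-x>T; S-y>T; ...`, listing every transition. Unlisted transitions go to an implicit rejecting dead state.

Let each state record the length of the longest suffix of the input read so far that is also a prefix of `aaaa`. S1 means the last symbol is `a`; S2 means the last 2 symbols are `aa`; S3 means the last 3 symbols are `aaa`; S4 means the last 4 symbols are `aaaa`. Accept only at S4, where the string currently ends in `aaaa`.
        a   b  
>  S0   S1  S0 
   S1   S2  S0 
   S2   S3  S0 
   S3   S4  S0 
 * S4   S4  S0 
(> = start, * = accepting)

start=S0; accept=S4; S0-a>S1; S0-b>S0; S1-a>S2; S1-b>S0; S2-a>S3; S2-b>S0; S3-a>S4; S3-b>S0; S4-a>S4; S4-b>S0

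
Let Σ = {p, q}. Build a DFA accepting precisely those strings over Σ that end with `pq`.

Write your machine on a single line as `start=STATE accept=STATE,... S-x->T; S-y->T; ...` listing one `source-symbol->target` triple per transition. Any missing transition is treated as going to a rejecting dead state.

start=A; accept=C; A-p->B; A-q->A; B-p->B; B-q->C; C-p->B; C-q->A

Remember how much of `pq` the current input suffix matches. State A means no match yet; B means the last symbol is `p`; C means the last 2 symbols are `pq`. Only C accepts. On a mismatch, fall back to the longest proper suffix that is still a prefix of `pq`.
With 3 states:
       p  q 
>  A   B  A 
   B   B  C 
 * C   B  A 
(> = start, * = accepting)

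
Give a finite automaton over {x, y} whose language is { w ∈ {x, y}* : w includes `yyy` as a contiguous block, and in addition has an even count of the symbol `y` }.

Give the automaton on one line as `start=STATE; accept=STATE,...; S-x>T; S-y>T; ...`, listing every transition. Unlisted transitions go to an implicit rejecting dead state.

Run two small machines in parallel and take their product. The first has 4 states tracking whether and how much of `yyy` has been seen; the second has 2 states tracking the count of `y`s modulo 2. A product state is a pair (one from each), accepting exactly when both do.
8 states suffice.
        x   y  
>  S0   S0  S1 
   S1   S2  S3 
   S2   S2  S4 
   S3   S0  S5 
   S4   S0  S6 
   S5   S5  S7 
   S6   S2  S7 
 * S7   S7  S5 
(> = start, * = accepting)

start=S0; accept=S7; S0-x>S0; S0-y>S1; S1-x>S2; S1-y>S3; S2-x>S2; S2-y>S4; S3-x>S0; S3-y>S5; S4-x>S0; S4-y>S6; S5-x>S5; S5-y>S7; S6-x>S2; S6-y>S7; S7-x>S7; S7-y>S5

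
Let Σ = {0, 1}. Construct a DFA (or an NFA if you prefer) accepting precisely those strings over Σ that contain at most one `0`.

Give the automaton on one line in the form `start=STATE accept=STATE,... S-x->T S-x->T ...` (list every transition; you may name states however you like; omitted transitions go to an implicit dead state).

start=S0 accept=S0,S1 S0-0->S1 S0-1->S0 S1-0->S2 S1-1->S1 S2-0->S2 S2-1->S2

Only the number of `0`s matters, and only up to 2. Make a chain S0 → S1 → S2 advanced by each `0` (with S2 absorbing); every other symbol self-loops. The accepting set is {S0, S1}.
With 3 states:
        0   1  
>* S0   S1  S0 
 * S1   S2  S1 
   S2   S2  S2 
(> = start, * = accepting)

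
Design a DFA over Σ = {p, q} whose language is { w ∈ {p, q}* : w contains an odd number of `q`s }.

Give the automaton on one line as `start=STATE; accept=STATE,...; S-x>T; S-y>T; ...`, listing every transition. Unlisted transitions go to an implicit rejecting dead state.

start=s0; accept=s1; s0-p>s0; s0-q>s1; s1-p>s1; s1-q>s0

Keep the running count of `q`s modulo 2: each `q` advances along the cycle s0 → s1 → s0 while other symbols loop. Accept at s1.
With 2 states:
        p   q  
>  s0   s0  s1 
 * s1   s1  s0 
(> = start, * = accepting)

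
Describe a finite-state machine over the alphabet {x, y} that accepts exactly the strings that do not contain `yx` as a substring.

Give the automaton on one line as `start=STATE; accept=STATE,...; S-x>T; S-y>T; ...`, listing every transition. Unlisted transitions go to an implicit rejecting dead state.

Track partial matches of the forbidden pattern `yx`. State q2 is a dead state reached once `yx` has occurred; every other state accepts. q0 means no part of `yx` is currently matched.
        x   y  
>* q0   q0  q1 
 * q1   q2  q1 
   q2   q2  q2 
(> = start, * = accepting)

start=q0; accept=q0,q1; q0-x>q0; q0-y>q1; q1-x>q2; q1-y>q1; q2-x>q2; q2-y>q2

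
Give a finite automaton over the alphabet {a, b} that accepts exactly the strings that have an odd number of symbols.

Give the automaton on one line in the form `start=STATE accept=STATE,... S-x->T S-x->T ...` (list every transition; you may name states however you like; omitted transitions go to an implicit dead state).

Only the length mod 2 matters, so use a 2-cycle: from any state, every input symbol moves to the next state, wrapping q1 back to q0. Mark q1 accepting.
        a   b  
>  q0   q1  q1 
 * q1   q0  q0 
(> = start, * = accepting)

start=q0 accept=q1 q0-a->q1 q0-b->q1 q1-a->q0 q1-b->q0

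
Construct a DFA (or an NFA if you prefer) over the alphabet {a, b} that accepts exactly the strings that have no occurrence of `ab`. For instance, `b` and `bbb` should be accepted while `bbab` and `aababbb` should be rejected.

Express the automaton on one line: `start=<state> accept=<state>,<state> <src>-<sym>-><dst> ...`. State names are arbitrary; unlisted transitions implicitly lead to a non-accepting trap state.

This is the complement of 'contains `ab`'. Use the same substring-matching states — s0 through s2 holding how much of `ab` has just been matched — but flip the accepting set: everything except the trap s2 accepts.
A 3-state machine:
        a   b  
>* s0   s1  s0 
 * s1   s1  s2 
   s2   s2  s2 
(> = start, * = accepting)

start=s0 accept=s0,s1 s0-a->s1 s0-b->s0 s1-a->s1 s1-b->s2 s2-a->s2 s2-b->s2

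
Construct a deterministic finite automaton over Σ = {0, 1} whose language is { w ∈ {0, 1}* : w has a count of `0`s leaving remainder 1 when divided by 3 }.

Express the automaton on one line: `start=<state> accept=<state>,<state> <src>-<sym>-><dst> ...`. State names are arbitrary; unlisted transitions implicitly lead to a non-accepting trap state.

start=q0 accept=q1 q0-0->q1 q0-1->q0 q1-0->q2 q1-1->q1 q2-0->q0 q2-1->q2

Keep the running count of `0`s modulo 3: each `0` advances along the cycle q0 → q1 → q2 → q0 while other symbols loop. Accept at q1.
3 states suffice.
        0   1  
>  q0   q1  q0 
 * q1   q2  q1 
   q2   q0  q2 
(> = start, * = accepting)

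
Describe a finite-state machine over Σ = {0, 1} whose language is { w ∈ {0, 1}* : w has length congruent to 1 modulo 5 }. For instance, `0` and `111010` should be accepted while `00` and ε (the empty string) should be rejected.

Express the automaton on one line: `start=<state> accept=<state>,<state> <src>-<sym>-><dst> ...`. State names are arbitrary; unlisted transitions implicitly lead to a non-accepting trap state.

Count input length modulo 5: every symbol advances one step around the cycle S0 → S1 → S2 → S3 → S4 → S0. Accept at S1.
A 5-state machine:
        0   1  
>  S0   S1  S1 
 * S1   S2  S2 
   S2   S3  S3 
   S3   S4  S4 
   S4   S0  S0 
(> = start, * = accepting)

start=S0 accept=S1 S0-0->S1 S0-1->S1 S1-0->S2 S1-1->S2 S2-0->S3 S2-1->S3 S3-0->S4 S3-1->S4 S4-0->S0 S4-1->S0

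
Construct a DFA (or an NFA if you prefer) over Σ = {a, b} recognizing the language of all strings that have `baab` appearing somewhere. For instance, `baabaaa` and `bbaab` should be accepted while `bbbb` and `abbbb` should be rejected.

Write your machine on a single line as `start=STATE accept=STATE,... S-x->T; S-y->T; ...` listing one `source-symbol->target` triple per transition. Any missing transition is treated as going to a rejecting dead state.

start=S0; accept=S4; S0-a->S0; S0-b->S1; S1-a->S2; S1-b->S1; S2-a->S3; S2-b->S1; S3-a->S0; S3-b->S4; S4-a->S4; S4-b->S4

States S0..S3 record the length of the longest prefix of `baab` that matches the current input suffix. Reaching S4 means `baab` has been seen, and we stay there forever. Accept from S4.
5 states suffice.
        a   b  
>  S0   S0  S1 
   S1   S2  S1 
   S2   S3  S1 
   S3   S0  S4 
 * S4   S4  S4 
(> = start, * = accepting)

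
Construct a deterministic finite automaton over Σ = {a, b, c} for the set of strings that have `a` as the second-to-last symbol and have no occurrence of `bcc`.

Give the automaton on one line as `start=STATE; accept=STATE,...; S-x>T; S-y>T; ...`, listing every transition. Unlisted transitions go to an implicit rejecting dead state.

start=q0; accept=q3,q4,q5; q0-a>q1; q0-b>q2; q0-c>q0; q1-a>q3; q1-b>q4; q1-c>q5; q2-a>q1; q2-b>q2; q2-c>q6; q3-a>q3; q3-b>q4; q3-c>q5; q4-a>q1; q4-b>q2; q4-c>q6; q5-a>q1; q5-b>q2; q5-c>q0; q6-a>q1; q6-b>q2; q6-c>q7; q7-a>q7; q7-b>q7; q7-c>q7

Handle the two conditions separately and then intersect. One (13 states) tracks the last 2 symbols read; the other (4 states) tracks partial matches of the forbidden pattern `bcc`. Each combined state is a pair, one component from each; accept when both components accept. After merging equivalent states the machine shrinks.
With 8 states:
        a   b   c  
>  q0   q1  q2  q0 
   q1   q3  q4  q5 
   q2   q1  q2  q6 
 * q3   q3  q4  q5 
 * q4   q1  q2  q6 
 * q5   q1  q2  q0 
   q6   q1  q2  q7 
   q7   q7  q7  q7 
(> = start, * = accepting)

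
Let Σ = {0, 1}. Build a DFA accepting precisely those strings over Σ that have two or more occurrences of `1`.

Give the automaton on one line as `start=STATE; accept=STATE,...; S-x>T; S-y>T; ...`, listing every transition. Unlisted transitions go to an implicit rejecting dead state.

start=q0; accept=q2,q3; q0-0>q0; q0-1>q1; q1-0>q1; q1-1>q2; q2-0>q2; q2-1>q3; q3-0>q3; q3-1>q3

Only the number of `1`s matters, and only up to 3. Make a chain q0 → q1 → q2 → q3 advanced by each `1` (with q3 absorbing); every other symbol self-loops. The accepting set is {q2, q3}.
4 states suffice.
        0   1  
>  q0   q0  q1 
   q1   q1  q2 
 * q2   q2  q3 
 * q3   q3  q3 
(> = start, * = accepting)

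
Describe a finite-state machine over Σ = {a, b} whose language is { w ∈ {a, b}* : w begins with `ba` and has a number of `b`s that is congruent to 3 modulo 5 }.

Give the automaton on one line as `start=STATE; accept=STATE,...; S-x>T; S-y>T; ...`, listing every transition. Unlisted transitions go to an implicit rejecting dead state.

Run two small machines in parallel and take their product. One (4 states) tracks whether the input so far still matches the prefix `ba`; the other (5 states) tracks the count of `b`s modulo 5. Each combined state is a pair, one component from each; accept when both components accept.
          a    b  
>  q0     q1   q2 
   q1     q1   q3 
   q2     q4   q5 
   q3     q3   q5 
   q4     q4   q6 
   q5     q5   q7 
   q6     q6   q8 
   q7     q7   q9 
 * q8     q8  q10 
   q9     q9   q1 
   q10   q10  q11 
   q11   q11   q4 
(> = start, * = accepting)

start=q0; accept=q8; q0-a>q1; q0-b>q2; q1-a>q1; q1-b>q3; q2-a>q4; q2-b>q5; q3-a>q3; q3-b>q5; q4-a>q4; q4-b>q6; q5-a>q5; q5-b>q7; q6-a>q6; q6-b>q8; q7-a>q7; q7-b>q9; q8-a>q8; q8-b>q10; q9-a>q9; q9-b>q1; q10-a>q10; q10-b>q11; q11-a>q11; q11-b>q4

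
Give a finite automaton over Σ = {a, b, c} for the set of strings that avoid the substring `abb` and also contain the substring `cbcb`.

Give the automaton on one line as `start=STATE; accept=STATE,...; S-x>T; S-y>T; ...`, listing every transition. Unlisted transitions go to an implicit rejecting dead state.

start=q0; accept=q7,q8,q9; q0-a>q1; q0-b>q0; q0-c>q2; q1-a>q1; q1-b>q3; q1-c>q2; q2-a>q1; q2-b>q4; q2-c>q2; q3-a>q1; q3-b>q5; q3-c>q2; q4-a>q1; q4-b>q0; q4-c>q6; q5-a>q5; q5-b>q5; q5-c>q5; q6-a>q1; q6-b>q7; q6-c>q2; q7-a>q8; q7-b>q7; q7-c>q7; q8-a>q8; q8-b>q9; q8-c>q7; q9-a>q8; q9-b>q5; q9-c>q7

Run two small machines in parallel and take their product. The first has 4 states tracking partial matches of the forbidden pattern `abb`; the second has 5 states tracking whether and how much of `cbcb` has been seen. A product state is a pair (one from each), accepting exactly when both do. After merging equivalent states the machine shrinks.
A 10-state machine:
        a   b   c  
>  q0   q1  q0  q2 
   q1   q1  q3  q2 
   q2   q1  q4  q2 
   q3   q1  q5  q2 
   q4   q1  q0  q6 
   q5   q5  q5  q5 
   q6   q1  q7  q2 
 * q7   q8  q7  q7 
 * q8   q8  q9  q7 
 * q9   q8  q5  q7 
(> = start, * = accepting)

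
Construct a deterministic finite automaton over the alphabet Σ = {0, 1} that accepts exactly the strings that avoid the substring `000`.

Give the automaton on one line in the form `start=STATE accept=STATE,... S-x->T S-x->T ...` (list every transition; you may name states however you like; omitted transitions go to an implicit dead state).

This is the complement of 'contains `000`'. Use the same substring-matching states — q0 through q3 holding how much of `000` has just been matched — but flip the accepting set: everything except the trap q3 accepts.
A 4-state machine:
        0   1  
>* q0   q1  q0 
 * q1   q2  q0 
 * q2   q3  q0 
   q3   q3  q3 
(> = start, * = accepting)

start=q0 accept=q0,q1,q2 q0-0->q1 q0-1->q0 q1-0->q2 q1-1->q0 q2-0->q3 q2-1->q0 q3-0->q3 q3-1->q3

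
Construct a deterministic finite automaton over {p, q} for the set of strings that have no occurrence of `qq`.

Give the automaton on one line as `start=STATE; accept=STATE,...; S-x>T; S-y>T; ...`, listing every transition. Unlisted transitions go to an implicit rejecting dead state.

Track partial matches of the forbidden pattern `qq`. State s2 is a dead state reached once `qq` has occurred; every other state accepts. s0 means no part of `qq` is currently matched.
        p   q  
>* s0   s0  s1 
 * s1   s0  s2 
   s2   s2  s2 
(> = start, * = accepting)

start=s0; accept=s0,s1; s0-p>s0; s0-q>s1; s1-p>s0; s1-q>s2; s2-p>s2; s2-q>s2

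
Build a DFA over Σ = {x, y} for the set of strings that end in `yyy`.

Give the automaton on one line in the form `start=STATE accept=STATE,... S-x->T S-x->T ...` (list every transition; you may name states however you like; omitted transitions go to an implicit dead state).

Remember how much of `yyy` the current input suffix matches. State S0 means no match yet; S1 means the last symbol is `y`; S2 means the last 2 symbols are `yy`; S3 means the last 3 symbols are `yyy`. Only S3 accepts. On a mismatch, fall back to the longest proper suffix that is still a prefix of `yyy`.
A 4-state machine:
        x   y  
>  S0   S0  S1 
   S1   S0  S2 
   S2   S0  S3 
 * S3   S0  S3 
(> = start, * = accepting)

start=S0 accept=S3 S0-x->S0 S0-y->S1 S1-x->S0 S1-y->S2 S2-x->S0 S2-y->S3 S3-x->S0 S3-y->S3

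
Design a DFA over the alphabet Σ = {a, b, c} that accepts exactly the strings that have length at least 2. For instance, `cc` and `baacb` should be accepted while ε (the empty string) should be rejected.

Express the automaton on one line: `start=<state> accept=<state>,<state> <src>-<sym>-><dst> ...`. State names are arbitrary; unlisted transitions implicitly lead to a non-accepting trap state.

We only need to distinguish lengths 0, 1, …, 2, and '>2'. Chain s0 → s1 → s2 → s3 on every symbol, with s3 looping. Accepting states: {s2, s3}.
4 states suffice.
        a   b   c  
>  s0   s1  s1  s1 
   s1   s2  s2  s2 
 * s2   s3  s3  s3 
 * s3   s3  s3  s3 
(> = start, * = accepting)

start=s0 accept=s2,s3 s0-a->s1 s0-b->s1 s0-c->s1 s1-a->s2 s1-b->s2 s1-c->s2 s2-a->s3 s2-b->s3 s2-c->s3 s3-a->s3 s3-b->s3 s3-c->s3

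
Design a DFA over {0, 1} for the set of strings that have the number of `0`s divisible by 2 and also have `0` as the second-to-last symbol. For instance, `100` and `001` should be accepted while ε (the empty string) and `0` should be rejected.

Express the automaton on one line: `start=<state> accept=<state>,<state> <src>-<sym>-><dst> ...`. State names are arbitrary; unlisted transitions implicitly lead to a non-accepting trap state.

start=S0 accept=S2,S4 S0-0->S1 S0-1->S0 S1-0->S2 S1-1->S3 S2-0->S1 S2-1->S4 S3-0->S5 S3-1->S3 S4-0->S1 S4-1->S0 S5-0->S1 S5-1->S4

Run two small machines in parallel and take their product. The first has 2 states tracking the count of `0`s modulo 2; the second has 7 states tracking the last 2 symbols read. A product state is a pair (one from each), accepting exactly when both do. Minimizing collapses redundant product states.
A 6-state machine:
        0   1  
>  S0   S1  S0 
   S1   S2  S3 
 * S2   S1  S4 
   S3   S5  S3 
 * S4   S1  S0 
   S5   S1  S4 
(> = start, * = accepting)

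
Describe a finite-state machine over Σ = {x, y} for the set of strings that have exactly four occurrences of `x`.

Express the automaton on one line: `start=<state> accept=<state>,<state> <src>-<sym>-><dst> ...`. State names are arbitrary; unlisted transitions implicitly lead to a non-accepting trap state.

Only the number of `x`s matters, and only up to 5. Make a chain A → B → C → D → E → F advanced by each `x` (with F absorbing); every other symbol self-loops. The accepting set is {E}.
       x  y 
>  A   B  A 
   B   C  B 
   C   D  C 
   D   E  D 
 * E   F  E 
   F   F  F 
(> = start, * = accepting)

start=A accept=E A-x->B A-y->A B-x->C B-y->B C-x->D C-y->C D-x->E D-y->D E-x->F E-y->E F-x->F F-y->F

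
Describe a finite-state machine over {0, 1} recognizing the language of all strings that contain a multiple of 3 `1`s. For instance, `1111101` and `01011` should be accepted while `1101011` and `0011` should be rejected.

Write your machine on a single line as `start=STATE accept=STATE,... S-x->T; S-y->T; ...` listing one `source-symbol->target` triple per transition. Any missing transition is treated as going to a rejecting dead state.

Keep the running count of `1`s modulo 3: each `1` advances along the cycle S0 → S1 → S2 → S0 while other symbols loop. Accept at S0.
A 3-state machine:
        0   1  
>* S0   S0  S1 
   S1   S1  S2 
   S2   S2  S0 
(> = start, * = accepting)

start=S0; accept=S0; S0-0->S0; S0-1->S1; S1-0->S1; S1-1->S2; S2-0->S2; S2-1->S0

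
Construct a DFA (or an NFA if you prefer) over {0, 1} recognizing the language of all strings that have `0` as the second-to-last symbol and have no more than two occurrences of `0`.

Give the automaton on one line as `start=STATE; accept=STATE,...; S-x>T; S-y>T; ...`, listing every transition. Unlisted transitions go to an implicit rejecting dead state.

Run two small machines in parallel and take their product. One (7 states) tracks the last 2 symbols read; the other (4 states) tracks the count of `0`s, saturating at 3. Each combined state is a pair, one component from each; accept when both components accept.
A 15-state machine:
          0    1  
>  q0     q1   q2 
   q1     q3   q4 
   q2     q5   q6 
 * q3     q7   q8 
 * q4     q9  q10 
   q5     q3   q4 
   q6     q5   q6 
   q7     q7  q11 
 * q8    q12  q13 
   q9     q7   q8 
   q10    q9  q10 
   q11   q12  q14 
   q12    q7  q11 
   q13   q12  q13 
   q14   q12  q14 
(> = start, * = accepting)

start=q0; accept=q3,q4,q8; q0-0>q1; q0-1>q2; q1-0>q3; q1-1>q4; q2-0>q5; q2-1>q6; q3-0>q7; q3-1>q8; q4-0>q9; q4-1>q10; q5-0>q3; q5-1>q4; q6-0>q5; q6-1>q6; q7-0>q7; q7-1>q11; q8-0>q12; q8-1>q13; q9-0>q7; q9-1>q8; q10-0>q9; q10-1>q10; q11-0>q12; q11-1>q14; q12-0>q7; q12-1>q11; q13-0>q12; q13-1>q13; q14-0>q12; q14-1>q14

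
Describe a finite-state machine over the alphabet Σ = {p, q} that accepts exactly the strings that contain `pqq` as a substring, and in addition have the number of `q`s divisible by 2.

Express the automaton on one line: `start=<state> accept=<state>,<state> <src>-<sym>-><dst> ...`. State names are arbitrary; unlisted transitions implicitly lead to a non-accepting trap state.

start=S0 accept=S5 S0-p->S1 S0-q->S2 S1-p->S1 S1-q->S3 S2-p->S4 S2-q->S0 S3-p->S4 S3-q->S5 S4-p->S4 S4-q->S6 S5-p->S5 S5-q->S7 S6-p->S1 S6-q->S7 S7-p->S7 S7-q->S5

Run two small machines in parallel and take their product. One (4 states) tracks whether and how much of `pqq` has been seen; the other (2 states) tracks the count of `q`s modulo 2. Each combined state is a pair, one component from each; accept when both components accept.
        p   q  
>  S0   S1  S2 
   S1   S1  S3 
   S2   S4  S0 
   S3   S4  S5 
   S4   S4  S6 
 * S5   S5  S7 
   S6   S1  S7 
   S7   S7  S5 
(> = start, * = accepting)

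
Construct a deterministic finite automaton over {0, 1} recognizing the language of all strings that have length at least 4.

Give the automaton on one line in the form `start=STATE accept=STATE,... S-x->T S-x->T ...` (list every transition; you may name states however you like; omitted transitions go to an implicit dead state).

We only need to distinguish lengths 0, 1, …, 4, and '>4'. Chain A → B → C → D → E → F on every symbol, with F looping. Accepting states: {E, F}.
       0  1 
>  A   B  B 
   B   C  C 
   C   D  D 
   D   E  E 
 * E   F  F 
 * F   F  F 
(> = start, * = accepting)

start=A accept=E,F A-0->B A-1->B B-0->C B-1->C C-0->D C-1->D D-0->E D-1->E E-0->F E-1->F F-0->F F-1->F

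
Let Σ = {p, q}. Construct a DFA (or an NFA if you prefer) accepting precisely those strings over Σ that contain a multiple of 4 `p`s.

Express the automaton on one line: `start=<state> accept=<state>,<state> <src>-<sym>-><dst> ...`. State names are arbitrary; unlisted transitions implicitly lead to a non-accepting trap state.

The only thing that matters is how many `p`s have appeared, reduced mod 4. Use one state per residue: S0 for 0, …, S3 for 3. Reading `p` moves to the next residue; anything else stays put. S0 is accepting.
4 states suffice.
        p   q  
>* S0   S1  S0 
   S1   S2  S1 
   S2   S3  S2 
   S3   S0  S3 
(> = start, * = accepting)

start=S0 accept=S0 S0-p->S1 S0-q->S0 S1-p->S2 S1-q->S1 S2-p->S3 S2-q->S2 S3-p->S0 S3-q->S3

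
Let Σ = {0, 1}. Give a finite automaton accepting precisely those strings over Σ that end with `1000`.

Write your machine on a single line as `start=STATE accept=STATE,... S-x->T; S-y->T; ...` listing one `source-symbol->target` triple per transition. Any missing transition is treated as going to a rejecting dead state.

Remember how much of `1000` the current input suffix matches. State q0 means no match yet; q1 means the last symbol is `1`; q2 means the last 2 symbols are `10`; q3 means the last 3 symbols are `100`; q4 means the last 4 symbols are `1000`. Only q4 accepts. On a mismatch, fall back to the longest proper suffix that is still a prefix of `1000`.
5 states suffice.
        0   1  
>  q0   q0  q1 
   q1   q2  q1 
   q2   q3  q1 
   q3   q4  q1 
 * q4   q0  q1 
(> = start, * = accepting)

start=q0; accept=q4; q0-0->q0; q0-1->q1; q1-0->q2; q1-1->q1; q2-0->q3; q2-1->q1; q3-0->q4; q3-1->q1; q4-0->q0; q4-1->q1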